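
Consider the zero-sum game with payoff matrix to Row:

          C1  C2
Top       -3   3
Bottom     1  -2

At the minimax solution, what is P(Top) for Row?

1/3

Row minima: Top → -3, Bottom → -2; maximin = -2.
Column maxima: C1 → 1, C2 → 3; minimax = 1.
-2 ≠ 1, so there is no saddle point; optimal play is mixed.
Let Row play Top with probability p. Expected payoff against C1: (-3)p + 1(1−p) = −4p + 1; against C2: 3p + (-2)(1−p) = 5p − 2.
Setting these equal: −4p + 1 = 5p − 2 ⇒ −9p = -3 ⇒ p = 1/3, and the value is (-4)·(1/3) + 1 = -1/3.
For Column: with q = P(C1), equating Top's and Bottom's payoffs gives −6q + 3 = 3q − 2 ⇒ q = 5/9.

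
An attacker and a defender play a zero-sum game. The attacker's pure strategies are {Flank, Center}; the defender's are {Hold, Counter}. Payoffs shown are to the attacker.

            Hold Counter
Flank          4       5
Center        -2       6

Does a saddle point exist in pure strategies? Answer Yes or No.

Row minima: Flank → 4, Center → -2; maximin = 4.
Column maxima: Hold → 4, Counter → 6; minimax = 4.
maximin = minimax = 4, so a saddle point exists.

Yes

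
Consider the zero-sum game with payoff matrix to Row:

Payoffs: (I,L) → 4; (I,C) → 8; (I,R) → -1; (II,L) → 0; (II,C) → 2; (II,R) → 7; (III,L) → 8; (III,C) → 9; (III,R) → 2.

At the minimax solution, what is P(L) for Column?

5/13

Row minima: I → -1, II → 0, III → 2; maximin = 2.
Column maxima: L → 8, C → 9, R → 7; minimax = 7.
2 ≠ 7, so there is no saddle point; optimal play is mixed.
I is strictly dominated by III, so Row never plays it.
C is strictly dominated by L (it gives Row strictly more in every row), so Column never plays it.
On the remaining 2×2 (II, III vs L, R):
Let Row play II with probability p. Expected payoff against L: 0p + 8(1−p) = −8p + 8; against R: 7p + 2(1−p) = 5p + 2.
Setting these equal: −8p + 8 = 5p + 2 ⇒ −13p = -6 ⇒ p = 6/13, and the value is (-8)·(6/13) + 8 = 56/13.
For Column: with q = P(L), equating II's and III's payoffs gives −7q + 7 = 6q + 2 ⇒ q = 5/13.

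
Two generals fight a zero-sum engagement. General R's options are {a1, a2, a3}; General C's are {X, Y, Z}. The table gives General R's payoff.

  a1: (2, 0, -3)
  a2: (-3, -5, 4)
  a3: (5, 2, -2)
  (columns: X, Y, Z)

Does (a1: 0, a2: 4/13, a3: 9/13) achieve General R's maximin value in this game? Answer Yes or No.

Yes

Against X this mix gives (4/13)·(-3) + (9/13)·5 = 33/13.
Against Y this mix gives (4/13)·(-5) + (9/13)·2 = -2/13.
Against Z this mix gives (4/13)·4 + (9/13)·(-2) = -2/13.
All of General C's active replies (Y, Z) yield -2/13, and no column does worse for General R. The mix makes General C indifferent and guarantees -2/13, so it is optimal.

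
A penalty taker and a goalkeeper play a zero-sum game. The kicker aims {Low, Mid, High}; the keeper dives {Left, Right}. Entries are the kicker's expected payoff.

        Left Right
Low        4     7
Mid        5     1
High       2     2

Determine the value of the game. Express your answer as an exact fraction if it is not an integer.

31/7

Row minima: Low → 4, Mid → 1, High → 2; maximin = 4.
Column maxima: Left → 5, Right → 7; minimax = 5.
4 ≠ 5, so there is no saddle point; optimal play is mixed.
High is strictly dominated by Low, so the kicker never plays it.
On the remaining 2×2 (Low, Mid vs Left, Right):
Let the kicker play Low with probability p. Expected payoff against Left: 4p + 5(1−p) = −p + 5; against Right: 7p + 1(1−p) = 6p + 1.
Setting these equal: −p + 5 = 6p + 1 ⇒ −7p = -4 ⇒ p = 4/7, and the value is (-1)·(4/7) + 5 = 31/7.
For the keeper: with q = P(Left), equating Low's and Mid's payoffs gives −3q + 7 = 4q + 1 ⇒ q = 6/7.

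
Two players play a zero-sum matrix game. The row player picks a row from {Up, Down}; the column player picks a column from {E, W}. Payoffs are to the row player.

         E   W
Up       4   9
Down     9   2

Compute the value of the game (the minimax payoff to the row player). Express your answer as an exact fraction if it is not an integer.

Row minima: Up → 4, Down → 2; maximin = 4.
Column maxima: E → 9, W → 9; minimax = 9.
4 ≠ 9, so there is no saddle point; optimal play is mixed.
Let the row player play Up with probability p. Expected payoff against E: 4p + 9(1−p) = −5p + 9; against W: 9p + 2(1−p) = 7p + 2.
Setting these equal: −5p + 9 = 7p + 2 ⇒ −12p = -7 ⇒ p = 7/12, and the value is (-5)·(7/12) + 9 = 73/12.
For the column player: with q = P(E), equating Up's and Down's payoffs gives −5q + 9 = 7q + 2 ⇒ q = 7/12.

73/12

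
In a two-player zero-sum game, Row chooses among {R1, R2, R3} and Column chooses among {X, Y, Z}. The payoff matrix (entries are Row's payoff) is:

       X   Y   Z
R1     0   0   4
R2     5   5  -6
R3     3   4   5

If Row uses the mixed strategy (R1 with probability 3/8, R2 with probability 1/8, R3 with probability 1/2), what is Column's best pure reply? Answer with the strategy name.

X

If Column plays X, Row's expected payoff is (3/8)·0 + (1/8)·5 + (1/2)·3 = 17/8.
If Column plays Y, Row's expected payoff is (3/8)·0 + (1/8)·5 + (1/2)·4 = 21/8.
If Column plays Z, Row's expected payoff is (3/8)·4 + (1/8)·(-6) + (1/2)·5 = 13/4.
Column minimizes Row's payoff; the smallest is 17/8, so the best response is X.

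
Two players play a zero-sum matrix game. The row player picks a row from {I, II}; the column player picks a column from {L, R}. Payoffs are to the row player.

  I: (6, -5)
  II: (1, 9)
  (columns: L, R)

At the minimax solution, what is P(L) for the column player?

Row minima: I → -5, II → 1; maximin = 1.
Column maxima: L → 6, R → 9; minimax = 6.
1 ≠ 6, so there is no saddle point; optimal play is mixed.
Let the row player play I with probability p. Expected payoff against L: 6p + 1(1−p) = 5p + 1; against R: (-5)p + 9(1−p) = −14p + 9.
Setting these equal: 5p + 1 = −14p + 9 ⇒ 19p = 8 ⇒ p = 8/19, and the value is (5)·(8/19) + 1 = 59/19.
For the column player: with q = P(L), equating I's and II's payoffs gives 11q − 5 = −8q + 9 ⇒ q = 14/19.

14/19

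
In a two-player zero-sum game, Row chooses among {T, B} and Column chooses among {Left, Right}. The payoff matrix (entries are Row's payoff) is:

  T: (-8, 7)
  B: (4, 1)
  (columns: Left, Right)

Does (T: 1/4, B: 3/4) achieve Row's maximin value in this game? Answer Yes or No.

No

Against Left this mix gives (1/4)·(-8) + (3/4)·4 = 1.
Against Right this mix gives (1/4)·7 + (3/4)·1 = 5/2.
Column will play Left, holding Row to 1. Shifting weight toward the row that does better against Left would raise this floor (the equalizing mix achieves 2 against both Left and Right), so the proposed strategy is not optimal.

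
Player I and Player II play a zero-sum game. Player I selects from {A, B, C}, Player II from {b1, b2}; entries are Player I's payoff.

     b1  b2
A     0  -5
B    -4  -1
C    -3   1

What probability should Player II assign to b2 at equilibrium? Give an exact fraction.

Row minima: A → -5, B → -4, C → -3; maximin = -3.
Column maxima: b1 → 0, b2 → 1; minimax = 0.
-3 ≠ 0, so there is no saddle point; optimal play is mixed.
B is strictly dominated by C, so Player I never plays it.
On the remaining 2×2 (A, C vs b1, b2):
Let Player I play A with probability p. Expected payoff against b1: 0p + (-3)(1−p) = 3p − 3; against b2: (-5)p + 1(1−p) = −6p + 1.
Setting these equal: 3p − 3 = −6p + 1 ⇒ 9p = 4 ⇒ p = 4/9, and the value is (3)·(4/9) − 3 = -5/3.
For Player II: with q = P(b1), equating A's and C's payoffs gives 5q − 5 = −4q + 1 ⇒ q = 2/3.

1/3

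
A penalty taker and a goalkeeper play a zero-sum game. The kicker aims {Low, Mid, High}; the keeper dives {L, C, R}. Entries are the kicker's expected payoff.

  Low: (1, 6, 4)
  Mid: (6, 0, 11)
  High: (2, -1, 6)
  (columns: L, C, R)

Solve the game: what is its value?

Row minima: Low → 1, Mid → 0, High → -1; maximin = 1.
Column maxima: L → 6, C → 6, R → 11; minimax = 6.
1 ≠ 6, so there is no saddle point; optimal play is mixed.
High is strictly dominated by Mid, so the kicker never plays it.
R is strictly dominated by L (it gives the kicker strictly more in every row), so the keeper never plays it.
On the remaining 2×2 (Low, Mid vs L, C):
Let the kicker play Low with probability p. Expected payoff against L: 1p + 6(1−p) = −5p + 6; against C: 6p + 0(1−p) = 6p.
Setting these equal: −5p + 6 = 6p ⇒ −11p = -6 ⇒ p = 6/11, and the value is (-5)·(6/11) + 6 = 36/11.
For the keeper: with q = P(L), equating Low's and Mid's payoffs gives −5q + 6 = 6q ⇒ q = 6/11.

36/11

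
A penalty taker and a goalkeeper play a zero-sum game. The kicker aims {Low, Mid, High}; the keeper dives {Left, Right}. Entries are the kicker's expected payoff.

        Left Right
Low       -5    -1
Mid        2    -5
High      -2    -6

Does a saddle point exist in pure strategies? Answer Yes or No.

No

Row minima: Low → -5, Mid → -5, High → -6; maximin = -5.
Column maxima: Left → 2, Right → -1; minimax = -1.
-5 ≠ -1, so no pure-strategy equilibrium exists.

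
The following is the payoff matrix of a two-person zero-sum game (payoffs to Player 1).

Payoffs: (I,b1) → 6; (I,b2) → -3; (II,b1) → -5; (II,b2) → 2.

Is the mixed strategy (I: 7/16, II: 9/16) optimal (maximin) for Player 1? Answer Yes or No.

Against b1 this mix gives (7/16)·6 + (9/16)·(-5) = -3/16.
Against b2 this mix gives (7/16)·(-3) + (9/16)·2 = -3/16.
All of Player 2's active replies (b1, b2) yield -3/16, and no column does worse for Player 1. The mix makes Player 2 indifferent and guarantees -3/16, so it is optimal.

Yes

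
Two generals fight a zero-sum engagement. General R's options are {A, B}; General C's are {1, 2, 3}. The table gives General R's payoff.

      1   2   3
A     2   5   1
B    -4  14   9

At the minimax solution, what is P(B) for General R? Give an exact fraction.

Row minima: A → 1, B → -4; maximin = 1.
Column maxima: 1 → 2, 2 → 14, 3 → 9; minimax = 2.
1 ≠ 2, so there is no saddle point; optimal play is mixed.
2 is strictly dominated by 1 (it gives General R strictly more in every row), so General C never plays it.
On the remaining 2×2 (A, B vs 1, 3):
Let General R play A with probability p. Expected payoff against 1: 2p + (-4)(1−p) = 6p − 4; against 3: 1p + 9(1−p) = −8p + 9.
Setting these equal: 6p − 4 = −8p + 9 ⇒ 14p = 13 ⇒ p = 13/14, and the value is (6)·(13/14) − 4 = 11/7.
For General C: with q = P(1), equating A's and B's payoffs gives q + 1 = −13q + 9 ⇒ q = 4/7.

1/14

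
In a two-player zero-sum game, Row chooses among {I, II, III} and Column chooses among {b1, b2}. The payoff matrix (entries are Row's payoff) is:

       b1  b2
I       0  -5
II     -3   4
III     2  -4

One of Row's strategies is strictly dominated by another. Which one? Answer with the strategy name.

III gives a strictly higher payoff than I against every column: 2 > 0, -4 > -5.
So I is strictly dominated and Row never plays it.

I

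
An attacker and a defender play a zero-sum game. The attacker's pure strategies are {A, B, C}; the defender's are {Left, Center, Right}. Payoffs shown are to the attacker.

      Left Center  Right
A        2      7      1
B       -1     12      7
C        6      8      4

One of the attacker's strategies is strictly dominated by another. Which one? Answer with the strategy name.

C gives a strictly higher payoff than A against every column: 6 > 2, 8 > 7, 4 > 1.
So A is strictly dominated and the attacker never plays it.

A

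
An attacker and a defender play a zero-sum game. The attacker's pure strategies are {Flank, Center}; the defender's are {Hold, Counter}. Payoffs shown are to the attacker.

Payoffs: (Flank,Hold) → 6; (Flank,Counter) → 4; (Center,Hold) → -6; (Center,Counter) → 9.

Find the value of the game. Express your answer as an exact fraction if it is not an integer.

Row minima: Flank → 4, Center → -6; maximin = 4.
Column maxima: Hold → 6, Counter → 9; minimax = 6.
4 ≠ 6, so there is no saddle point; optimal play is mixed.
Let the attacker play Flank with probability p. Expected payoff against Hold: 6p + (-6)(1−p) = 12p − 6; against Counter: 4p + 9(1−p) = −5p + 9.
Setting these equal: 12p − 6 = −5p + 9 ⇒ 17p = 15 ⇒ p = 15/17, and the value is (12)·(15/17) − 6 = 78/17.
For the defender: with q = P(Hold), equating Flank's and Center's payoffs gives 2q + 4 = −15q + 9 ⇒ q = 5/17.

78/17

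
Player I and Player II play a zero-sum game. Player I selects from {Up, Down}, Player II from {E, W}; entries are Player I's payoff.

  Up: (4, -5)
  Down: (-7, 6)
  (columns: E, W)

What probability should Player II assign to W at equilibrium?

Row minima: Up → -5, Down → -7; maximin = -5.
Column maxima: E → 4, W → 6; minimax = 4.
-5 ≠ 4, so there is no saddle point; optimal play is mixed.
Let Player I play Up with probability p. Expected payoff against E: 4p + (-7)(1−p) = 11p − 7; against W: (-5)p + 6(1−p) = −11p + 6.
Setting these equal: 11p − 7 = −11p + 6 ⇒ 22p = 13 ⇒ p = 13/22, and the value is (11)·(13/22) − 7 = -1/2.
For Player II: with q = P(E), equating Up's and Down's payoffs gives 9q − 5 = −13q + 6 ⇒ q = 1/2.

1/2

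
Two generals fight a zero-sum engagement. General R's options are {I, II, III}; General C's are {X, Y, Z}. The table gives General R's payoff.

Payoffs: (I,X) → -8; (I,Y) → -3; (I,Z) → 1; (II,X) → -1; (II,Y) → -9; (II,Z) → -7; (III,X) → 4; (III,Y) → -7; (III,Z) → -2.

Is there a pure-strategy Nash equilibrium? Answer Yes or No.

Row minima: I → -8, II → -9, III → -7; maximin = -7.
Column maxima: X → 4, Y → -3, Z → 1; minimax = -3.
-7 ≠ -3, so no pure-strategy equilibrium exists.

No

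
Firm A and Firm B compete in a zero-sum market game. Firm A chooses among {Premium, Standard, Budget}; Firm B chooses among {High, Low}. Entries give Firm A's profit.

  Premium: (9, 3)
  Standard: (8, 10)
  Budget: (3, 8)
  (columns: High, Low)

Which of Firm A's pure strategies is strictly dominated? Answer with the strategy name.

Standard gives a strictly higher payoff than Budget against every column: 8 > 3, 10 > 8.
So Budget is strictly dominated and Firm A never plays it.

Budget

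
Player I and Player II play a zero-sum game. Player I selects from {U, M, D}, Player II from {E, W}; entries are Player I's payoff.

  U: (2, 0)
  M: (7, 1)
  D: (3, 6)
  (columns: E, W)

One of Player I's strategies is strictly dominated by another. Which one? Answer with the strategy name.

M gives a strictly higher payoff than U against every column: 7 > 2, 1 > 0.
So U is strictly dominated and Player I never plays it.

U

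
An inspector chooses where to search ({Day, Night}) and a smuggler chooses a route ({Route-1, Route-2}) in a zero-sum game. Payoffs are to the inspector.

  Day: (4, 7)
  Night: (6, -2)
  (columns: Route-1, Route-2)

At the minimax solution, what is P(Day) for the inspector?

Row minima: Day → 4, Night → -2; maximin = 4.
Column maxima: Route-1 → 6, Route-2 → 7; minimax = 6.
4 ≠ 6, so there is no saddle point; optimal play is mixed.
Let the inspector play Day with probability p. Expected payoff against Route-1: 4p + 6(1−p) = −2p + 6; against Route-2: 7p + (-2)(1−p) = 9p − 2.
Setting these equal: −2p + 6 = 9p − 2 ⇒ −11p = -8 ⇒ p = 8/11, and the value is (-2)·(8/11) + 6 = 50/11.
For the smuggler: with q = P(Route-1), equating Day's and Night's payoffs gives −3q + 7 = 8q − 2 ⇒ q = 9/11.

8/11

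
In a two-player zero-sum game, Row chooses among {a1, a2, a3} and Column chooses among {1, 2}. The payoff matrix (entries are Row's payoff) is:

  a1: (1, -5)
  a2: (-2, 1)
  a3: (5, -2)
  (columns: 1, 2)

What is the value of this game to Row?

1/10

Row minima: a1 → -5, a2 → -2, a3 → -2; maximin = -2.
Column maxima: 1 → 5, 2 → 1; minimax = 1.
-2 ≠ 1, so there is no saddle point; optimal play is mixed.
a1 is strictly dominated by a3, so Row never plays it.
On the remaining 2×2 (a2, a3 vs 1, 2):
Let Row play a2 with probability p. Expected payoff against 1: (-2)p + 5(1−p) = −7p + 5; against 2: 1p + (-2)(1−p) = 3p − 2.
Setting these equal: −7p + 5 = 3p − 2 ⇒ −10p = -7 ⇒ p = 7/10, and the value is (-7)·(7/10) + 5 = 1/10.
For Column: with q = P(1), equating a2's and a3's payoffs gives −3q + 1 = 7q − 2 ⇒ q = 3/10.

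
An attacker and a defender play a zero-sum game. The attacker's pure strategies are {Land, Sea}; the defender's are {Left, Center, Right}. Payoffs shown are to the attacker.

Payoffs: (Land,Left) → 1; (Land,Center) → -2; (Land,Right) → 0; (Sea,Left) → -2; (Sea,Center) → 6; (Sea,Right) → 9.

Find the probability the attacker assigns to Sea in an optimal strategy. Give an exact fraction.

3/11

Row minima: Land → -2, Sea → -2; maximin = -2.
Column maxima: Left → 1, Center → 6, Right → 9; minimax = 1.
-2 ≠ 1, so there is no saddle point; optimal play is mixed.
Right is strictly dominated by Center (it gives the attacker strictly more in every row), so the defender never plays it.
On the remaining 2×2 (Land, Sea vs Left, Center):
Let the attacker play Land with probability p. Expected payoff against Left: 1p + (-2)(1−p) = 3p − 2; against Center: (-2)p + 6(1−p) = −8p + 6.
Setting these equal: 3p − 2 = −8p + 6 ⇒ 11p = 8 ⇒ p = 8/11, and the value is (3)·(8/11) − 2 = 2/11.
For the defender: with q = P(Left), equating Land's and Sea's payoffs gives 3q − 2 = −8q + 6 ⇒ q = 8/11.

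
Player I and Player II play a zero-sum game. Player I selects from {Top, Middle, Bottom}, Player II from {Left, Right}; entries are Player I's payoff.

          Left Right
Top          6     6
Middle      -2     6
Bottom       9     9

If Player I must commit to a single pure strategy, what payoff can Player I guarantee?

9

Row minima: Top → 6, Middle → -2, Bottom → 9.
The best of these is 9.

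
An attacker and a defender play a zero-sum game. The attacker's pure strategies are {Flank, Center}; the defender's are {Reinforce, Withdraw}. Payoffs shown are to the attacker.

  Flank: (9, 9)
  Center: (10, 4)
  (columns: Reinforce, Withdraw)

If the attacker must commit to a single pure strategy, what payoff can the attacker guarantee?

9

Row minima: Flank → 9, Center → 4.
The best of these is 9.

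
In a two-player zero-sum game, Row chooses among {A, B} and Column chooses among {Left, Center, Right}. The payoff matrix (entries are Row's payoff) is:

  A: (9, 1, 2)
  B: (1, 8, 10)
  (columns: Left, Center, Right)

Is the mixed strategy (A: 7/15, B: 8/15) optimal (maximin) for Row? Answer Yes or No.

Yes

Against Left this mix gives (7/15)·9 + (8/15)·1 = 71/15.
Against Center this mix gives (7/15)·1 + (8/15)·8 = 71/15.
Against Right this mix gives (7/15)·2 + (8/15)·10 = 94/15.
All of Column's active replies (Left, Center) yield 71/15, and no column does worse for Row. The mix makes Column indifferent and guarantees 71/15, so it is optimal.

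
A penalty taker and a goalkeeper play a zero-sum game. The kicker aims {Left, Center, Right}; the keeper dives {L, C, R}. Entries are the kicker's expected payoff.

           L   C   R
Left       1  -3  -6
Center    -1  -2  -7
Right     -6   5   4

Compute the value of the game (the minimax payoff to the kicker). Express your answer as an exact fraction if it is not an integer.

-32/17

Row minima: Left → -6, Center → -7, Right → -6; maximin = -6.
Column maxima: L → 1, C → 5, R → 4; minimax = 1.
-6 ≠ 1, so there is no saddle point; optimal play is mixed.
C is strictly dominated by R (it gives the kicker strictly more in every row), so the keeper never plays it.
With C eliminated, Center is strictly dominated by Left (Left gives the kicker strictly more in every remaining column), so the kicker never plays it.
On the remaining 2×2 (Left, Right vs L, R):
Let the kicker play Left with probability p. Expected payoff against L: 1p + (-6)(1−p) = 7p − 6; against R: (-6)p + 4(1−p) = −10p + 4.
Setting these equal: 7p − 6 = −10p + 4 ⇒ 17p = 10 ⇒ p = 10/17, and the value is (7)·(10/17) − 6 = -32/17.
For the keeper: with q = P(L), equating Left's and Right's payoffs gives 7q − 6 = −10q + 4 ⇒ q = 10/17.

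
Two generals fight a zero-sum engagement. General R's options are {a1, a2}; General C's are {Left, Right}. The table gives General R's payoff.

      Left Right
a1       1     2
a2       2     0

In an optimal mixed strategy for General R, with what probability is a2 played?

1/3

Row minima: a1 → 1, a2 → 0; maximin = 1.
Column maxima: Left → 2, Right → 2; minimax = 2.
1 ≠ 2, so there is no saddle point; optimal play is mixed.
Let General R play a1 with probability p. Expected payoff against Left: 1p + 2(1−p) = −p + 2; against Right: 2p + 0(1−p) = 2p.
Setting these equal: −p + 2 = 2p ⇒ −3p = -2 ⇒ p = 2/3, and the value is (-1)·(2/3) + 2 = 4/3.
For General C: with q = P(Left), equating a1's and a2's payoffs gives −q + 2 = 2q ⇒ q = 2/3.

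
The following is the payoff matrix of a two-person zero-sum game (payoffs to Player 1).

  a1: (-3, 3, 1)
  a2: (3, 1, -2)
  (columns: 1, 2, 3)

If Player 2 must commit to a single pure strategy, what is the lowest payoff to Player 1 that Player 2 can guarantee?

Column maxima: 1 → 3, 2 → 3, 3 → 1.
The smallest of these is 1.

1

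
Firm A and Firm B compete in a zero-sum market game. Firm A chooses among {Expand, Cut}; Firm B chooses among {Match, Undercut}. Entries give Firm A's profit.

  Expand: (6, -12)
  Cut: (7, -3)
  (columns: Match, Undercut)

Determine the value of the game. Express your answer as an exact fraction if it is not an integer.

Row minima: Expand → -12, Cut → -3; maximin = -3.
Column maxima: Match → 7, Undercut → -3; minimax = -3.
Since maximin = minimax = -3, there is a saddle point and the value is -3.

-3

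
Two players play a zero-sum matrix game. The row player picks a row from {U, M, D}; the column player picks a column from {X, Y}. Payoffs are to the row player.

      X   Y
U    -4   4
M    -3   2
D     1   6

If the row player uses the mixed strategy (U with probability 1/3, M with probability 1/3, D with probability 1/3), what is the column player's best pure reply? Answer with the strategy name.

If the column player plays X, the row player's expected payoff is (1/3)·(-4) + (1/3)·(-3) + (1/3)·1 = -2.
If the column player plays Y, the row player's expected payoff is (1/3)·4 + (1/3)·2 + (1/3)·6 = 4.
The column player minimizes the row player's payoff; the smallest is -2, so the best response is X.

X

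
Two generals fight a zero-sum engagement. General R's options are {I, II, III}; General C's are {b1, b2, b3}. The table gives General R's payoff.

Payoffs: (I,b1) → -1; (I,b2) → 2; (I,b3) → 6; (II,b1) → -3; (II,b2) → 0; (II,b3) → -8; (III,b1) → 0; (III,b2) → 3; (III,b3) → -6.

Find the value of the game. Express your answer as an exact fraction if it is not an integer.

-6/13

Row minima: I → -1, II → -8, III → -6; maximin = -1.
Column maxima: b1 → 0, b2 → 3, b3 → 6; minimax = 0.
-1 ≠ 0, so there is no saddle point; optimal play is mixed.
II is strictly dominated by I, so General R never plays it.
b2 is strictly dominated by b1 (it gives General R strictly more in every row), so General C never plays it.
On the remaining 2×2 (I, III vs b1, b3):
Let General R play I with probability p. Expected payoff against b1: (-1)p + 0(1−p) = −p; against b3: 6p + (-6)(1−p) = 12p − 6.
Setting these equal: −p = 12p − 6 ⇒ −13p = -6 ⇒ p = 6/13, and the value is (-1)·(6/13) = -6/13.
For General C: with q = P(b1), equating I's and III's payoffs gives −7q + 6 = 6q − 6 ⇒ q = 12/13.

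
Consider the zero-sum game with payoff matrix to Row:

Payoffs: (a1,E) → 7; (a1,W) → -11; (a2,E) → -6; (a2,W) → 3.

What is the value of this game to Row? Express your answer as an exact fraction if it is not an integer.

Row minima: a1 → -11, a2 → -6; maximin = -6.
Column maxima: E → 7, W → 3; minimax = 3.
-6 ≠ 3, so there is no saddle point; optimal play is mixed.
Let Row play a1 with probability p. Expected payoff against E: 7p + (-6)(1−p) = 13p − 6; against W: (-11)p + 3(1−p) = −14p + 3.
Setting these equal: 13p − 6 = −14p + 3 ⇒ 27p = 9 ⇒ p = 1/3, and the value is (13)·(1/3) − 6 = -5/3.
For Column: with q = P(E), equating a1's and a2's payoffs gives 18q − 11 = −9q + 3 ⇒ q = 14/27.

-5/3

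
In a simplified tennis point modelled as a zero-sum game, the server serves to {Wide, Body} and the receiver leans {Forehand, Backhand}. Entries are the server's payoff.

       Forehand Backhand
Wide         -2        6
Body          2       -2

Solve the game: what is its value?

Row minima: Wide → -2, Body → -2; maximin = -2.
Column maxima: Forehand → 2, Backhand → 6; minimax = 2.
-2 ≠ 2, so there is no saddle point; optimal play is mixed.
Let the server play Wide with probability p. Expected payoff against Forehand: (-2)p + 2(1−p) = −4p + 2; against Backhand: 6p + (-2)(1−p) = 8p − 2.
Setting these equal: −4p + 2 = 8p − 2 ⇒ −12p = -4 ⇒ p = 1/3, and the value is (-4)·(1/3) + 2 = 2/3.
For the receiver: with q = P(Forehand), equating Wide's and Body's payoffs gives −8q + 6 = 4q − 2 ⇒ q = 2/3.

2/3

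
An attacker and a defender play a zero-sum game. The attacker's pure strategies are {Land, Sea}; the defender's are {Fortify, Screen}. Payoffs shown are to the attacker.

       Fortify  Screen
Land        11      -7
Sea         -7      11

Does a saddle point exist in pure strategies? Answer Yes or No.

No

Row minima: Land → -7, Sea → -7; maximin = -7.
Column maxima: Fortify → 11, Screen → 11; minimax = 11.
-7 ≠ 11, so no pure-strategy equilibrium exists.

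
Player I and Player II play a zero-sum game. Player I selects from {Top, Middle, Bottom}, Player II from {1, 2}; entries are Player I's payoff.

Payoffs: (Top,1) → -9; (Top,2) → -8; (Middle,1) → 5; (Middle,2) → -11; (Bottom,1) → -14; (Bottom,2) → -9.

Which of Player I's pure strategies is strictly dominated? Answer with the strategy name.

Bottom

Top gives a strictly higher payoff than Bottom against every column: -9 > -14, -8 > -9.
So Bottom is strictly dominated and Player I never plays it.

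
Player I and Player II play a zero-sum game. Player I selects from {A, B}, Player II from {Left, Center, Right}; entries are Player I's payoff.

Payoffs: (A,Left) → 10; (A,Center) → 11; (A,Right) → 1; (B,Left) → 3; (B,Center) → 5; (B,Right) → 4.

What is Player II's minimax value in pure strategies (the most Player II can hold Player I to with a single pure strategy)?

4

Column maxima: Left → 10, Center → 11, Right → 4.
The smallest of these is 4.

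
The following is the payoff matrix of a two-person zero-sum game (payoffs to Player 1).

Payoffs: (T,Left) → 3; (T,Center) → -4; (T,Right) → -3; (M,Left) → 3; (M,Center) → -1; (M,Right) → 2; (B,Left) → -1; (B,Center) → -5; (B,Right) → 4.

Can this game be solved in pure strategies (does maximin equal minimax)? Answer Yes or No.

Row minima: T → -4, M → -1, B → -5; maximin = -1.
Column maxima: Left → 3, Center → -1, Right → 4; minimax = -1.
maximin = minimax = -1, so a saddle point exists.

Yes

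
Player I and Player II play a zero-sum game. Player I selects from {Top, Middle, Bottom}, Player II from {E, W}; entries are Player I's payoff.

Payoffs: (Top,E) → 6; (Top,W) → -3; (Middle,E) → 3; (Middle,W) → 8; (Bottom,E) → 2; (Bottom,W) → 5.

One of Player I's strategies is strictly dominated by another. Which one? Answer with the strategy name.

Middle gives a strictly higher payoff than Bottom against every column: 3 > 2, 8 > 5.
So Bottom is strictly dominated and Player I never plays it.

Bottom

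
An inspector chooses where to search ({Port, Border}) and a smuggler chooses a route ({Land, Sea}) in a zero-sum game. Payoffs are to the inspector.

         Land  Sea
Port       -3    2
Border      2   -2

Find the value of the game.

Row minima: Port → -3, Border → -2; maximin = -2.
Column maxima: Land → 2, Sea → 2; minimax = 2.
-2 ≠ 2, so there is no saddle point; optimal play is mixed.
Let the inspector play Port with probability p. Expected payoff against Land: (-3)p + 2(1−p) = −5p + 2; against Sea: 2p + (-2)(1−p) = 4p − 2.
Setting these equal: −5p + 2 = 4p − 2 ⇒ −9p = -4 ⇒ p = 4/9, and the value is (-5)·(4/9) + 2 = -2/9.
For the smuggler: with q = P(Land), equating Port's and Border's payoffs gives −5q + 2 = 4q − 2 ⇒ q = 4/9.

-2/9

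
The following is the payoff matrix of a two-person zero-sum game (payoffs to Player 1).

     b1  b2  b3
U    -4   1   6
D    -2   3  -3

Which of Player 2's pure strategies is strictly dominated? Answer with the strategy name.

b1 holds Player 1's payoff strictly below b2 in every row: -4 < 1, -2 < 3.
So b2 is strictly dominated for Player 2.

b2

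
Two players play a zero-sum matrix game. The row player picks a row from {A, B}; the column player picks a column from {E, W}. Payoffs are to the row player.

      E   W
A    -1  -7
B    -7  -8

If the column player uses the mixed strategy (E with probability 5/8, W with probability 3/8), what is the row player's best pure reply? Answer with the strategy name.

A

Expected payoff of A: (5/8)·(-1) + (3/8)·(-7) = -13/4.
Expected payoff of B: (5/8)·(-7) + (3/8)·(-8) = -59/8.
The largest is -13/4, so the row player's best response is A.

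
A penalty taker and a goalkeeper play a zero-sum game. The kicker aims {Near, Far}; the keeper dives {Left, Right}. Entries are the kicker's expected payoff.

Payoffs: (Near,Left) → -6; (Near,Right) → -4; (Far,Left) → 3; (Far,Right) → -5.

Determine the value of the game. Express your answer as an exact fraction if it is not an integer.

Row minima: Near → -6, Far → -5; maximin = -5.
Column maxima: Left → 3, Right → -4; minimax = -4.
-5 ≠ -4, so there is no saddle point; optimal play is mixed.
Let the kicker play Near with probability p. Expected payoff against Left: (-6)p + 3(1−p) = −9p + 3; against Right: (-4)p + (-5)(1−p) = p − 5.
Setting these equal: −9p + 3 = p − 5 ⇒ −10p = -8 ⇒ p = 4/5, and the value is (-9)·(4/5) + 3 = -21/5.
For the keeper: with q = P(Left), equating Near's and Far's payoffs gives −2q − 4 = 8q − 5 ⇒ q = 1/10.

-21/5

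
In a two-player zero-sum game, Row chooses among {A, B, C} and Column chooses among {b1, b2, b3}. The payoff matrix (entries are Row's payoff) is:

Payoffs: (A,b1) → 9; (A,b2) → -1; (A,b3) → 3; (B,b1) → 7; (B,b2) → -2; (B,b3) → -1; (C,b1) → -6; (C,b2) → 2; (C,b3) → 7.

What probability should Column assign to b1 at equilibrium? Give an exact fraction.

Row minima: A → -1, B → -2, C → -6; maximin = -1.
Column maxima: b1 → 9, b2 → 2, b3 → 7; minimax = 2.
-1 ≠ 2, so there is no saddle point; optimal play is mixed.
B is strictly dominated by A, so Row never plays it.
b3 is strictly dominated by b2 (it gives Row strictly more in every row), so Column never plays it.
On the remaining 2×2 (A, C vs b1, b2):
Let Row play A with probability p. Expected payoff against b1: 9p + (-6)(1−p) = 15p − 6; against b2: (-1)p + 2(1−p) = −3p + 2.
Setting these equal: 15p − 6 = −3p + 2 ⇒ 18p = 8 ⇒ p = 4/9, and the value is (15)·(4/9) − 6 = 2/3.
For Column: with q = P(b1), equating A's and C's payoffs gives 10q − 1 = −8q + 2 ⇒ q = 1/6.

1/6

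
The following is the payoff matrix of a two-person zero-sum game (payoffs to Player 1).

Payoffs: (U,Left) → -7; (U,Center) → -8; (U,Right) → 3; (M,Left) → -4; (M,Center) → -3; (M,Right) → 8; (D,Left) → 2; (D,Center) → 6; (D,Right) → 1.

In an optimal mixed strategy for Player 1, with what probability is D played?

Row minima: U → -8, M → -4, D → 1; maximin = 1.
Column maxima: Left → 2, Center → 6, Right → 8; minimax = 2.
1 ≠ 2, so there is no saddle point; optimal play is mixed.
U is strictly dominated by M, so Player 1 never plays it.
With U eliminated, Center is strictly dominated by Left (it gives Player 1 strictly more in every remaining row), so Player 2 never plays it.
On the remaining 2×2 (M, D vs Left, Right):
Let Player 1 play M with probability p. Expected payoff against Left: (-4)p + 2(1−p) = −6p + 2; against Right: 8p + 1(1−p) = 7p + 1.
Setting these equal: −6p + 2 = 7p + 1 ⇒ −13p = -1 ⇒ p = 1/13, and the value is (-6)·(1/13) + 2 = 20/13.
For Player 2: with q = P(Left), equating M's and D's payoffs gives −12q + 8 = q + 1 ⇒ q = 7/13.

12/13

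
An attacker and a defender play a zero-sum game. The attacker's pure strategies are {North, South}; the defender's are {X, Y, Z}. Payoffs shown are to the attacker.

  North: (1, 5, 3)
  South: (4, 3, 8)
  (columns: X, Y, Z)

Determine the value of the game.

Row minima: North → 1, South → 3; maximin = 3.
Column maxima: X → 4, Y → 5, Z → 8; minimax = 4.
3 ≠ 4, so there is no saddle point; optimal play is mixed.
Z is strictly dominated by X (it gives the attacker strictly more in every row), so the defender never plays it.
On the remaining 2×2 (North, South vs X, Y):
Let the attacker play North with probability p. Expected payoff against X: 1p + 4(1−p) = −3p + 4; against Y: 5p + 3(1−p) = 2p + 3.
Setting these equal: −3p + 4 = 2p + 3 ⇒ −5p = -1 ⇒ p = 1/5, and the value is (-3)·(1/5) + 4 = 17/5.
For the defender: with q = P(X), equating North's and South's payoffs gives −4q + 5 = q + 3 ⇒ q = 2/5.

17/5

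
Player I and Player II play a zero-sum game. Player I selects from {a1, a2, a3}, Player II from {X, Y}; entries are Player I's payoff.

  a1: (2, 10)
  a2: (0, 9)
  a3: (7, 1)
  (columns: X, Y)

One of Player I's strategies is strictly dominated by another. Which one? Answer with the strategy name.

a1 gives a strictly higher payoff than a2 against every column: 2 > 0, 10 > 9.
So a2 is strictly dominated and Player I never plays it.

a2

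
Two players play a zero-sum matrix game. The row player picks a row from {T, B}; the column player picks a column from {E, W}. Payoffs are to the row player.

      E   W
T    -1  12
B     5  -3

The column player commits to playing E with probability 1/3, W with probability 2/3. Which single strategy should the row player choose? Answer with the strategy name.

Expected payoff of T: (1/3)·(-1) + (2/3)·12 = 23/3.
Expected payoff of B: (1/3)·5 + (2/3)·(-3) = -1/3.
The largest is 23/3, so the row player's best response is T.

T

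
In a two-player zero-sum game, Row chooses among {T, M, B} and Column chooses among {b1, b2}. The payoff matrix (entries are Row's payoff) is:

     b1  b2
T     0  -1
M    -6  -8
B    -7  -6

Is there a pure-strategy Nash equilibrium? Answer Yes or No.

Yes

Row minima: T → -1, M → -8, B → -7; maximin = -1.
Column maxima: b1 → 0, b2 → -1; minimax = -1.
maximin = minimax = -1, so a saddle point exists.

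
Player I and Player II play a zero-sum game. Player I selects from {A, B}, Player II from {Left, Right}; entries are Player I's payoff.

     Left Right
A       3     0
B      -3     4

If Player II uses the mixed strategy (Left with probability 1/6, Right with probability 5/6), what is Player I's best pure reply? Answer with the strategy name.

B

Expected payoff of A: (1/6)·3 + (5/6)·0 = 1/2.
Expected payoff of B: (1/6)·(-3) + (5/6)·4 = 17/6.
The largest is 17/6, so Player I's best response is B.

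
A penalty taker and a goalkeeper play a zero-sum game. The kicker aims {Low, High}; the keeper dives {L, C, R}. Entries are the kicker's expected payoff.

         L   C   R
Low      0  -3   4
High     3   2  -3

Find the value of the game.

Row minima: Low → -3, High → -3; maximin = -3.
Column maxima: L → 3, C → 2, R → 4; minimax = 2.
-3 ≠ 2, so there is no saddle point; optimal play is mixed.
L is strictly dominated by C (it gives the kicker strictly more in every row), so the keeper never plays it.
On the remaining 2×2 (Low, High vs C, R):
Let the kicker play Low with probability p. Expected payoff against C: (-3)p + 2(1−p) = −5p + 2; against R: 4p + (-3)(1−p) = 7p − 3.
Setting these equal: −5p + 2 = 7p − 3 ⇒ −12p = -5 ⇒ p = 5/12, and the value is (-5)·(5/12) + 2 = -1/12.
For the keeper: with q = P(C), equating Low's and High's payoffs gives −7q + 4 = 5q − 3 ⇒ q = 7/12.

-1/12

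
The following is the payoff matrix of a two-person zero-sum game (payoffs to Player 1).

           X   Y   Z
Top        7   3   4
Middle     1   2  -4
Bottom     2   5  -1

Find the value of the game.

23/7

Row minima: Top → 3, Middle → -4, Bottom → -1; maximin = 3.
Column maxima: X → 7, Y → 5, Z → 4; minimax = 4.
3 ≠ 4, so there is no saddle point; optimal play is mixed.
Middle is strictly dominated by Top, so Player 1 never plays it.
X is strictly dominated by Z (it gives Player 1 strictly more in every row), so Player 2 never plays it.
On the remaining 2×2 (Top, Bottom vs Y, Z):
Let Player 1 play Top with probability p. Expected payoff against Y: 3p + 5(1−p) = −2p + 5; against Z: 4p + (-1)(1−p) = 5p − 1.
Setting these equal: −2p + 5 = 5p − 1 ⇒ −7p = -6 ⇒ p = 6/7, and the value is (-2)·(6/7) + 5 = 23/7.
For Player 2: with q = P(Y), equating Top's and Bottom's payoffs gives −q + 4 = 6q − 1 ⇒ q = 5/7.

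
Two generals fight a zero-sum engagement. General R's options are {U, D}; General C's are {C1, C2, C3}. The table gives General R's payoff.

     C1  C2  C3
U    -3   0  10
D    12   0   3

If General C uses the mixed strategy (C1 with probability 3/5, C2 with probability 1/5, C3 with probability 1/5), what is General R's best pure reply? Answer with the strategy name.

Expected payoff of U: (3/5)·(-3) + (1/5)·0 + (1/5)·10 = 1/5.
Expected payoff of D: (3/5)·12 + (1/5)·0 + (1/5)·3 = 39/5.
The largest is 39/5, so General R's best response is D.

D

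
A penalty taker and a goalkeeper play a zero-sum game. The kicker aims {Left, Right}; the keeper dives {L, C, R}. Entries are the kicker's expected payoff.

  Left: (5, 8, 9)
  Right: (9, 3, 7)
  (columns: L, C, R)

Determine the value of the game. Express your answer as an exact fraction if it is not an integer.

19/3

Row minima: Left → 5, Right → 3; maximin = 5.
Column maxima: L → 9, C → 8, R → 9; minimax = 8.
5 ≠ 8, so there is no saddle point; optimal play is mixed.
R is strictly dominated by C (it gives the kicker strictly more in every row), so the keeper never plays it.
On the remaining 2×2 (Left, Right vs L, C):
Let the kicker play Left with probability p. Expected payoff against L: 5p + 9(1−p) = −4p + 9; against C: 8p + 3(1−p) = 5p + 3.
Setting these equal: −4p + 9 = 5p + 3 ⇒ −9p = -6 ⇒ p = 2/3, and the value is (-4)·(2/3) + 9 = 19/3.
For the keeper: with q = P(L), equating Left's and Right's payoffs gives −3q + 8 = 6q + 3 ⇒ q = 5/9.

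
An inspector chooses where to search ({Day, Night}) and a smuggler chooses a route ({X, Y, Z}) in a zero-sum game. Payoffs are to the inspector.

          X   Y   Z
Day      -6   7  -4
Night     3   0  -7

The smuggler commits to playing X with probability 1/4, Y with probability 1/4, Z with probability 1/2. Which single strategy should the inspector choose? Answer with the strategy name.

Expected payoff of Day: (1/4)·(-6) + (1/4)·7 + (1/2)·(-4) = -7/4.
Expected payoff of Night: (1/4)·3 + (1/4)·0 + (1/2)·(-7) = -11/4.
The largest is -7/4, so the inspector's best response is Day.

Day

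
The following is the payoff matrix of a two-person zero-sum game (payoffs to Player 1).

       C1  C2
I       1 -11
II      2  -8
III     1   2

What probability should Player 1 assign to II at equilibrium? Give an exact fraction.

1/11

Row minima: I → -11, II → -8, III → 1; maximin = 1.
Column maxima: C1 → 2, C2 → 2; minimax = 2.
1 ≠ 2, so there is no saddle point; optimal play is mixed.
I is strictly dominated by II, so Player 1 never plays it.
On the remaining 2×2 (II, III vs C1, C2):
Let Player 1 play II with probability p. Expected payoff against C1: 2p + 1(1−p) = p + 1; against C2: (-8)p + 2(1−p) = −10p + 2.
Setting these equal: p + 1 = −10p + 2 ⇒ 11p = 1 ⇒ p = 1/11, and the value is (1)·(1/11) + 1 = 12/11.
For Player 2: with q = P(C1), equating II's and III's payoffs gives 10q − 8 = −q + 2 ⇒ q = 10/11.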